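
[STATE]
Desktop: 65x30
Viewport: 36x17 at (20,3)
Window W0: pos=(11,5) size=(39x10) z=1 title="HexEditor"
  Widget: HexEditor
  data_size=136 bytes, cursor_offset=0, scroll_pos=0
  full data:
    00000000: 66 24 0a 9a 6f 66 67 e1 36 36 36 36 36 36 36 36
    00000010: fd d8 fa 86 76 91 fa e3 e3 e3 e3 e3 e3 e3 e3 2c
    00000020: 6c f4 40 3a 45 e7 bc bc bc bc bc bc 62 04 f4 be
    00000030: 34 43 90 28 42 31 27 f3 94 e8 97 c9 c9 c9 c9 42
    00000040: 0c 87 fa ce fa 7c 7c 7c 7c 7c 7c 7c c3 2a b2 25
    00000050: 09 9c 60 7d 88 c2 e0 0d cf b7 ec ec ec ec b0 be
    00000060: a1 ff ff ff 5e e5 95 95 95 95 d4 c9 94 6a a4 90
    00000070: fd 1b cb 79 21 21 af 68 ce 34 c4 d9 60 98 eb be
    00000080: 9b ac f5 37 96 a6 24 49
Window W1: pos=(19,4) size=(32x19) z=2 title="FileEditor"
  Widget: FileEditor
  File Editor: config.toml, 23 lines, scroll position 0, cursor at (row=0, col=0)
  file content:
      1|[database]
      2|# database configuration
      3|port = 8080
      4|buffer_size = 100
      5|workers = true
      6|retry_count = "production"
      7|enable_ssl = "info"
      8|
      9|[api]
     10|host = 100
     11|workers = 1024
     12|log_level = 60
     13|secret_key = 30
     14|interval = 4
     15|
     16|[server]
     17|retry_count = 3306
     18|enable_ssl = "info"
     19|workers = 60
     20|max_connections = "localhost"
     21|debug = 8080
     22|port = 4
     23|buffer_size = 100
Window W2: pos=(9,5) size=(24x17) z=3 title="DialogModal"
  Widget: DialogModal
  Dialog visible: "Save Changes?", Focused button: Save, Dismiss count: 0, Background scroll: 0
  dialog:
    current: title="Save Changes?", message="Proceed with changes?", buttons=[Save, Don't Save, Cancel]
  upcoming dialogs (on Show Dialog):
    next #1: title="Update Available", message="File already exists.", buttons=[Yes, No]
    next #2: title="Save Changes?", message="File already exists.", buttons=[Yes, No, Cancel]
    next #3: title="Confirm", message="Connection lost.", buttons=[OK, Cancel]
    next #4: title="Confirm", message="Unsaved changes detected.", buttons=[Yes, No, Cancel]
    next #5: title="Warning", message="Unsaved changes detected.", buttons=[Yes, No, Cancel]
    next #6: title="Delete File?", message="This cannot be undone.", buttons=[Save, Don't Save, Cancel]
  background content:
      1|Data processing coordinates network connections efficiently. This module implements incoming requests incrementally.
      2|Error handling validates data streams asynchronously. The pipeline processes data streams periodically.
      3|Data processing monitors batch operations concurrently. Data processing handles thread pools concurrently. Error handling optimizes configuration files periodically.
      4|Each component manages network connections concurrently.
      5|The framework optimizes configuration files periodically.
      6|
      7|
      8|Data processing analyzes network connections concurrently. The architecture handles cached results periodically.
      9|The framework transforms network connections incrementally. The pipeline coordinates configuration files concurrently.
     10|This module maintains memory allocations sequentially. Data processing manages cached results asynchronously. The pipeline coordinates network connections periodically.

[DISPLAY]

                                    
━━━━━━━━━━━━━━━━━━━━━━━━━━━━━━┓     
━━━━━━━━━━━━┓                 ┃     
al          ┃─────────────────┨     
────────────┨                ▲┃     
ssing coordi┃nfiguration     █┃     
ling validat┃                ░┃     
ssing monito┃ 100            ░┃     
nent manages┃e               ░┃     
─────────┐ze┃ "production"   ░┃     
hanges?  │  ┃"info"          ░┃     
 with cha│  ┃                ░┃     
 Don't Sa│yz┃                ░┃     
─────────┘or┃                ░┃     
e maintains ┃4               ░┃     
            ┃0               ░┃     
            ┃30              ░┃     


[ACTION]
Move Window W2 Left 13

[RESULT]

                                    
━━━━━━━━━━━━━━━━━━━━━━━━━━━━━━┓     
━━━┓eEditor                   ┃     
   ┃──────────────────────────┨     
───┨abase]                   ▲┃     
rdi┃tabase configuration     █┃     
dat┃ = 8080                  ░┃     
ito┃er_size = 100            ░┃     
ges┃ers = true               ░┃     
┐ze┃y_count = "production"   ░┃     
│  ┃le_ssl = "info"          ░┃     
│  ┃                         ░┃     
│yz┃]                        ░┃     
┘or┃ = 100                   ░┃     
ns ┃ers = 1024               ░┃     
   ┃level = 60               ░┃     
   ┃et_key = 30              ░┃     


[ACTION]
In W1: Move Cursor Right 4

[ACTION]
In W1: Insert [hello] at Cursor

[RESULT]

                                    
━━━━━━━━━━━━━━━━━━━━━━━━━━━━━━┓     
━━━┓eEditor                   ┃     
   ┃──────────────────────────┨     
───┨hello█base]              ▲┃     
rdi┃tabase configuration     █┃     
dat┃ = 8080                  ░┃     
ito┃er_size = 100            ░┃     
ges┃ers = true               ░┃     
┐ze┃y_count = "production"   ░┃     
│  ┃le_ssl = "info"          ░┃     
│  ┃                         ░┃     
│yz┃]                        ░┃     
┘or┃ = 100                   ░┃     
ns ┃ers = 1024               ░┃     
   ┃level = 60               ░┃     
   ┃et_key = 30              ░┃     


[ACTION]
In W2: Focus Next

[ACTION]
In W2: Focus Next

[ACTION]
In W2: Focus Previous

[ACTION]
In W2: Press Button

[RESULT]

                                    
━━━━━━━━━━━━━━━━━━━━━━━━━━━━━━┓     
━━━┓eEditor                   ┃     
   ┃──────────────────────────┨     
───┨hello█base]              ▲┃     
rdi┃tabase configuration     █┃     
dat┃ = 8080                  ░┃     
ito┃er_size = 100            ░┃     
ges┃ers = true               ░┃     
ize┃y_count = "production"   ░┃     
   ┃le_ssl = "info"          ░┃     
   ┃                         ░┃     
lyz┃]                        ░┃     
for┃ = 100                   ░┃     
ns ┃ers = 1024               ░┃     
   ┃level = 60               ░┃     
   ┃et_key = 30              ░┃     


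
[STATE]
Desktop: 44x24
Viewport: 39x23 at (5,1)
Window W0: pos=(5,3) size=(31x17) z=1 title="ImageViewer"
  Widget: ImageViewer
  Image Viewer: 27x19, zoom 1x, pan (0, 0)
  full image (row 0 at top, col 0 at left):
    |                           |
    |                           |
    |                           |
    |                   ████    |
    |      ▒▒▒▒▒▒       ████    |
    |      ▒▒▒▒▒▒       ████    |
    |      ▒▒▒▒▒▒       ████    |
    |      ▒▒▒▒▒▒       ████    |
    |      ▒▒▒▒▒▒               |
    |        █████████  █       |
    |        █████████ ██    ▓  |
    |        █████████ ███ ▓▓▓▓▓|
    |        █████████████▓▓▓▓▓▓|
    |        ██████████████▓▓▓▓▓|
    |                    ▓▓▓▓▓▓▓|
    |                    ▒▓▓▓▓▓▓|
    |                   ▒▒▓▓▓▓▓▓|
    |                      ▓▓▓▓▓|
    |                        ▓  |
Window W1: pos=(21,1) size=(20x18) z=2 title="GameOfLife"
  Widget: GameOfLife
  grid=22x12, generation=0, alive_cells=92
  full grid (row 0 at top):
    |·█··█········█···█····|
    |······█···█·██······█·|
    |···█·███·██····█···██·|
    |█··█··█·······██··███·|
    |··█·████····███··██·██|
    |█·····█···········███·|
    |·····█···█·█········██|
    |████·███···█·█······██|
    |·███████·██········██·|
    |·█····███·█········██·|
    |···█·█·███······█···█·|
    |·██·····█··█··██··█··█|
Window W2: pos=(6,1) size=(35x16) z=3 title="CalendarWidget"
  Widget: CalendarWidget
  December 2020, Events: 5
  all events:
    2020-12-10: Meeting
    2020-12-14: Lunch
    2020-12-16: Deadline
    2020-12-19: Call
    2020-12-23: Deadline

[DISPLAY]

 ┏━━━━━━━━━━━━━━━━━━━━━━━━━━━━━━━━━┓   
 ┃ CalendarWidget                  ┃   
┏┠─────────────────────────────────┨   
┃┃          December 2020          ┃   
┠┃Mo Tu We Th Fr Sa Su             ┃   
┃┃    1  2  3  4  5  6             ┃   
┃┃ 7  8  9 10* 11 12 13            ┃   
┃┃14* 15 16* 17 18 19* 20          ┃   
┃┃21 22 23* 24 25 26 27            ┃   
┃┃28 29 30 31                      ┃   
┃┃                                 ┃   
┃┃                                 ┃   
┃┃                                 ┃   
┃┃                                 ┃   
┃┃                                 ┃   
┃┗━━━━━━━━━━━━━━━━━━━━━━━━━━━━━━━━━┛   
┃        ███████┃                  ┃   
┃        ███████┗━━━━━━━━━━━━━━━━━━┛   
┗━━━━━━━━━━━━━━━━━━━━━━━━━━━━━┛        
                                       
                                       
                                       
                                       


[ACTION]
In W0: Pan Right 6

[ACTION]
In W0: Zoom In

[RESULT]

 ┏━━━━━━━━━━━━━━━━━━━━━━━━━━━━━━━━━┓   
 ┃ CalendarWidget                  ┃   
┏┠─────────────────────────────────┨   
┃┃          December 2020          ┃   
┠┃Mo Tu We Th Fr Sa Su             ┃   
┃┃    1  2  3  4  5  6             ┃   
┃┃ 7  8  9 10* 11 12 13            ┃   
┃┃14* 15 16* 17 18 19* 20          ┃   
┃┃21 22 23* 24 25 26 27            ┃   
┃┃28 29 30 31                      ┃   
┃┃                                 ┃   
┃┃                                 ┃   
┃┃                                 ┃   
┃┃                                 ┃   
┃┃                                 ┃   
┃┗━━━━━━━━━━━━━━━━━━━━━━━━━━━━━━━━━┛   
┃      ▒▒▒▒▒▒▒▒▒┃                  ┃   
┃      ▒▒▒▒▒▒▒▒▒┗━━━━━━━━━━━━━━━━━━┛   
┗━━━━━━━━━━━━━━━━━━━━━━━━━━━━━┛        
                                       
                                       
                                       
                                       


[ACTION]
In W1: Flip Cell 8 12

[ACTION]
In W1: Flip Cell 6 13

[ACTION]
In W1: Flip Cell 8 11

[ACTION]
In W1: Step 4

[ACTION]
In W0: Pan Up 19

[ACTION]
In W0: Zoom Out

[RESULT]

 ┏━━━━━━━━━━━━━━━━━━━━━━━━━━━━━━━━━┓   
 ┃ CalendarWidget                  ┃   
┏┠─────────────────────────────────┨   
┃┃          December 2020          ┃   
┠┃Mo Tu We Th Fr Sa Su             ┃   
┃┃    1  2  3  4  5  6             ┃   
┃┃ 7  8  9 10* 11 12 13            ┃   
┃┃14* 15 16* 17 18 19* 20          ┃   
┃┃21 22 23* 24 25 26 27            ┃   
┃┃28 29 30 31                      ┃   
┃┃                                 ┃   
┃┃                                 ┃   
┃┃                                 ┃   
┃┃                                 ┃   
┃┃                                 ┃   
┃┗━━━━━━━━━━━━━━━━━━━━━━━━━━━━━━━━━┛   
┃  █████████ ███┃                  ┃   
┃  █████████████┗━━━━━━━━━━━━━━━━━━┛   
┗━━━━━━━━━━━━━━━━━━━━━━━━━━━━━┛        
                                       
                                       
                                       
                                       


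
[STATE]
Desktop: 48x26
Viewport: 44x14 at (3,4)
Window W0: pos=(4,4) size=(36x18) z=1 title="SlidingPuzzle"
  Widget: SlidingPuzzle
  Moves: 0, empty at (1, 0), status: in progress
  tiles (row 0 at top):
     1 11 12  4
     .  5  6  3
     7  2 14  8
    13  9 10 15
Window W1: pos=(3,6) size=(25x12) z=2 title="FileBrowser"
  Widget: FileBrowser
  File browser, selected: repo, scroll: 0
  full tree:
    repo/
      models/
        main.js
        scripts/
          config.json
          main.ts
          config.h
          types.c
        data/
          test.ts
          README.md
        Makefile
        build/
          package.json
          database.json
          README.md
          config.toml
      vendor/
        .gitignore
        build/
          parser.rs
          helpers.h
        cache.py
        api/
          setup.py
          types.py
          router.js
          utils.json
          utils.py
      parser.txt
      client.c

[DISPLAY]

 ┏━━━━━━━━━━━━━━━━━━━━━━━━━━━━━━━━━━┓       
 ┃ SlidingPuzzle                    ┃       
┏━━━━━━━━━━━━━━━━━━━━━━━┓───────────┨       
┃ FileBrowser           ┃           ┃       
┠───────────────────────┨           ┃       
┃> [-] repo/            ┃           ┃       
┃    [+] models/        ┃           ┃       
┃    [+] vendor/        ┃           ┃       
┃    parser.txt         ┃           ┃       
┃    client.c           ┃           ┃       
┃                       ┃           ┃       
┃                       ┃           ┃       
┃                       ┃           ┃       
┗━━━━━━━━━━━━━━━━━━━━━━━┛           ┃       


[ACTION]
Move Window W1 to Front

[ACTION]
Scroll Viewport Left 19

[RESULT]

    ┏━━━━━━━━━━━━━━━━━━━━━━━━━━━━━━━━━━┓    
    ┃ SlidingPuzzle                    ┃    
   ┏━━━━━━━━━━━━━━━━━━━━━━━┓───────────┨    
   ┃ FileBrowser           ┃           ┃    
   ┠───────────────────────┨           ┃    
   ┃> [-] repo/            ┃           ┃    
   ┃    [+] models/        ┃           ┃    
   ┃    [+] vendor/        ┃           ┃    
   ┃    parser.txt         ┃           ┃    
   ┃    client.c           ┃           ┃    
   ┃                       ┃           ┃    
   ┃                       ┃           ┃    
   ┃                       ┃           ┃    
   ┗━━━━━━━━━━━━━━━━━━━━━━━┛           ┃    


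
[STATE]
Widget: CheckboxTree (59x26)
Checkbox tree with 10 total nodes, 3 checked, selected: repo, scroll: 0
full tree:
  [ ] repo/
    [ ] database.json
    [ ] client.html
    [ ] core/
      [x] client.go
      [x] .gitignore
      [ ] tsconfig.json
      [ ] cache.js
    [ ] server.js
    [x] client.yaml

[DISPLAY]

>[-] repo/                                                 
   [ ] database.json                                       
   [ ] client.html                                         
   [-] core/                                               
     [x] client.go                                         
     [x] .gitignore                                        
     [ ] tsconfig.json                                     
     [ ] cache.js                                          
   [ ] server.js                                           
   [x] client.yaml                                         
                                                           
                                                           
                                                           
                                                           
                                                           
                                                           
                                                           
                                                           
                                                           
                                                           
                                                           
                                                           
                                                           
                                                           
                                                           
                                                           


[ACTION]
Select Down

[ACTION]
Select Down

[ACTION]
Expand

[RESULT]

 [-] repo/                                                 
   [ ] database.json                                       
>  [ ] client.html                                         
   [-] core/                                               
     [x] client.go                                         
     [x] .gitignore                                        
     [ ] tsconfig.json                                     
     [ ] cache.js                                          
   [ ] server.js                                           
   [x] client.yaml                                         
                                                           
                                                           
                                                           
                                                           
                                                           
                                                           
                                                           
                                                           
                                                           
                                                           
                                                           
                                                           
                                                           
                                                           
                                                           
                                                           


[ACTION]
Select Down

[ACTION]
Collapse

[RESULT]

 [-] repo/                                                 
   [ ] database.json                                       
   [ ] client.html                                         
>  [-] core/                                               
   [ ] server.js                                           
   [x] client.yaml                                         
                                                           
                                                           
                                                           
                                                           
                                                           
                                                           
                                                           
                                                           
                                                           
                                                           
                                                           
                                                           
                                                           
                                                           
                                                           
                                                           
                                                           
                                                           
                                                           
                                                           


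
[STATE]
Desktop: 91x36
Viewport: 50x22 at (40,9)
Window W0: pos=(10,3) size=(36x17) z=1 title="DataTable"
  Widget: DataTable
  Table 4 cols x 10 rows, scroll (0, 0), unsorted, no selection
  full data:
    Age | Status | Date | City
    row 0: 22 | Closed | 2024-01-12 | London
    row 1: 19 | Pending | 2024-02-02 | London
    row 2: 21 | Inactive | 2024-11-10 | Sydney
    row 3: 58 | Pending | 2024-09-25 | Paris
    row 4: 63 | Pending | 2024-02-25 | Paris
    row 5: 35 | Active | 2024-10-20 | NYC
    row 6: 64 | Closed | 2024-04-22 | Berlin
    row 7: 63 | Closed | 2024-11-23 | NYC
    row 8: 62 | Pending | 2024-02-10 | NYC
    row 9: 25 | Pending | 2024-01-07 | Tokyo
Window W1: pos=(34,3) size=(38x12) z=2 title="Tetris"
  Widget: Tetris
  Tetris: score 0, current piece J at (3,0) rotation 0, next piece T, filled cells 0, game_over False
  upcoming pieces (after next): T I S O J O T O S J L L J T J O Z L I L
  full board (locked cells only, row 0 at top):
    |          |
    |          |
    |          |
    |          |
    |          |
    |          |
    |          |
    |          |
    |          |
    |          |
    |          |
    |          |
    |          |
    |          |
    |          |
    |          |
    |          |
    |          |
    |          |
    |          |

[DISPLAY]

     │                         ┃                  
     │                         ┃                  
     │                         ┃                  
     │Score:                   ┃                  
     │0                        ┃                  
━━━━━━━━━━━━━━━━━━━━━━━━━━━━━━━┛                  
     ┃                                            
     ┃                                            
     ┃                                            
     ┃                                            
━━━━━┛                                            
                                                  
                                                  
                                                  
                                                  
                                                  
                                                  
                                                  
                                                  
                                                  
                                                  
                                                  


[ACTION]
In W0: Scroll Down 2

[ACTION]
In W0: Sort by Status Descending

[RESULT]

     │                         ┃                  
     │                         ┃                  
     │                         ┃                  
     │Score:                   ┃                  
     │0                        ┃                  
━━━━━━━━━━━━━━━━━━━━━━━━━━━━━━━┛                  
n    ┃                                            
     ┃                                            
     ┃                                            
     ┃                                            
━━━━━┛                                            
                                                  
                                                  
                                                  
                                                  
                                                  
                                                  
                                                  
                                                  
                                                  
                                                  
                                                  


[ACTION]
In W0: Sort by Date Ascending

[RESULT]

     │                         ┃                  
     │                         ┃                  
     │                         ┃                  
     │Score:                   ┃                  
     │0                        ┃                  
━━━━━━━━━━━━━━━━━━━━━━━━━━━━━━━┛                  
     ┃                                            
y    ┃                                            
     ┃                                            
     ┃                                            
━━━━━┛                                            
                                                  
                                                  
                                                  
                                                  
                                                  
                                                  
                                                  
                                                  
                                                  
                                                  
                                                  


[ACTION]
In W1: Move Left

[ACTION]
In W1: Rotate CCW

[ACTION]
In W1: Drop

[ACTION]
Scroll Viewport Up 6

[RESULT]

━━━━━━━━━━━━━━━━━━━━━━━━━━━━━━━┓                  
is                             ┃                  
───────────────────────────────┨                  
     │Next:                    ┃                  
     │ ▒                       ┃                  
     │▒▒▒                      ┃                  
     │                         ┃                  
     │                         ┃                  
     │                         ┃                  
     │Score:                   ┃                  
     │0                        ┃                  
━━━━━━━━━━━━━━━━━━━━━━━━━━━━━━━┛                  
     ┃                                            
y    ┃                                            
     ┃                                            
     ┃                                            
━━━━━┛                                            
                                                  
                                                  
                                                  
                                                  
                                                  


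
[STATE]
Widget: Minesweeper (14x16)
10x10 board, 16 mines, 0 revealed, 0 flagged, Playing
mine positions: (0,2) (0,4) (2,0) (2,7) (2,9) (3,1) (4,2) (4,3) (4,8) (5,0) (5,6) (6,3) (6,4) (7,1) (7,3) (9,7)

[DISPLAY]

■■■■■■■■■■    
■■■■■■■■■■    
■■■■■■■■■■    
■■■■■■■■■■    
■■■■■■■■■■    
■■■■■■■■■■    
■■■■■■■■■■    
■■■■■■■■■■    
■■■■■■■■■■    
■■■■■■■■■■    
              
              
              
              
              
              


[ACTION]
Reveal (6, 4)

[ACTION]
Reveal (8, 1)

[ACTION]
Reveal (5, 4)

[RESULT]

■■✹■✹■■■■■    
■■■■■■■■■■    
✹■■■■■■✹■✹    
■✹■■■■■■■■    
■■✹✹■■■■✹■    
✹■■■■■✹■■■    
■■■✹✹■■■■■    
■✹■✹■■■■■■    
■■■■■■■■■■    
■■■■■■■✹■■    
              
              
              
              
              
              


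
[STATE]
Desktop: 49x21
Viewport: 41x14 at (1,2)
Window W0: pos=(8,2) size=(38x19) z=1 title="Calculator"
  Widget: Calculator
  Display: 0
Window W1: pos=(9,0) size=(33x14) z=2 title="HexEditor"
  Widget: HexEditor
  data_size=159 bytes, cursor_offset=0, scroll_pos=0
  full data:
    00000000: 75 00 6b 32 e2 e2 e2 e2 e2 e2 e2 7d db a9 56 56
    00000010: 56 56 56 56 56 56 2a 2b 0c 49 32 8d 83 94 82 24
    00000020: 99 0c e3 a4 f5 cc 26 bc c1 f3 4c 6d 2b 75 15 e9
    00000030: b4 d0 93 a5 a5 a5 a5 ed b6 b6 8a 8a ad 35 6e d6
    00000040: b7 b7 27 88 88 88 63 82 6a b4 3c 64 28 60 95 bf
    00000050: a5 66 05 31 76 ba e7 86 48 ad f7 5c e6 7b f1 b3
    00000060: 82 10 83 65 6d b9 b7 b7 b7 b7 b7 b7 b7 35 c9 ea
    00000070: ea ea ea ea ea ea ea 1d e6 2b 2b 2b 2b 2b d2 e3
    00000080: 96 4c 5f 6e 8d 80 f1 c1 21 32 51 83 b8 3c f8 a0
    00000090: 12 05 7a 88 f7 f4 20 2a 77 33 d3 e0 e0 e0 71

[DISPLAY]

       ┏┠───────────────────────────────┨
       ┃┃00000000  75 00 6b 32 e2 e2 e2 ┃
       ┠┃00000010  56 56 56 56 56 56 2a ┃
       ┃┃00000020  99 0c e3 a4 f5 cc 26 ┃
       ┃┃00000030  b4 d0 93 a5 a5 a5 a5 ┃
       ┃┃00000040  b7 b7 27 88 88 88 63 ┃
       ┃┃00000050  a5 66 05 31 76 ba e7 ┃
       ┃┃00000060  82 10 83 65 6d b9 b7 ┃
       ┃┃00000070  ea ea ea ea ea ea ea ┃
       ┃┃00000080  96 4c 5f 6e 8d 80 f1 ┃
       ┃┃00000090  12 05 7a 88 f7 f4 20 ┃
       ┃┗━━━━━━━━━━━━━━━━━━━━━━━━━━━━━━━┛
       ┃├───┼───┼───┼───┤                
       ┃│ C │ MC│ MR│ M+│                


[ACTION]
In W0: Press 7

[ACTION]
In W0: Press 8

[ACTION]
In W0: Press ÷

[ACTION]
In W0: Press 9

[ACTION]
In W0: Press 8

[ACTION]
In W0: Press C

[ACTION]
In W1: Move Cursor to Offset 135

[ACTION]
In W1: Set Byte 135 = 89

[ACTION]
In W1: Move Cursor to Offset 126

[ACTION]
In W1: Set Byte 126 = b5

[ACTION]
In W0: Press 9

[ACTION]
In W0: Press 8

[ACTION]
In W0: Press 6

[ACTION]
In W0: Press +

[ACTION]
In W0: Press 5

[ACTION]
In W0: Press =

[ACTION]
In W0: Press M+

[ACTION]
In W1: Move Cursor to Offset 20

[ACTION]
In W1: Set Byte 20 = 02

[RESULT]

       ┏┠───────────────────────────────┨
       ┃┃00000000  75 00 6b 32 e2 e2 e2 ┃
       ┠┃00000010  56 56 56 56 02 56 2a ┃
       ┃┃00000020  99 0c e3 a4 f5 cc 26 ┃
       ┃┃00000030  b4 d0 93 a5 a5 a5 a5 ┃
       ┃┃00000040  b7 b7 27 88 88 88 63 ┃
       ┃┃00000050  a5 66 05 31 76 ba e7 ┃
       ┃┃00000060  82 10 83 65 6d b9 b7 ┃
       ┃┃00000070  ea ea ea ea ea ea ea ┃
       ┃┃00000080  96 4c 5f 6e 8d 80 f1 ┃
       ┃┃00000090  12 05 7a 88 f7 f4 20 ┃
       ┃┗━━━━━━━━━━━━━━━━━━━━━━━━━━━━━━━┛
       ┃├───┼───┼───┼───┤                
       ┃│ C │ MC│ MR│ M+│                


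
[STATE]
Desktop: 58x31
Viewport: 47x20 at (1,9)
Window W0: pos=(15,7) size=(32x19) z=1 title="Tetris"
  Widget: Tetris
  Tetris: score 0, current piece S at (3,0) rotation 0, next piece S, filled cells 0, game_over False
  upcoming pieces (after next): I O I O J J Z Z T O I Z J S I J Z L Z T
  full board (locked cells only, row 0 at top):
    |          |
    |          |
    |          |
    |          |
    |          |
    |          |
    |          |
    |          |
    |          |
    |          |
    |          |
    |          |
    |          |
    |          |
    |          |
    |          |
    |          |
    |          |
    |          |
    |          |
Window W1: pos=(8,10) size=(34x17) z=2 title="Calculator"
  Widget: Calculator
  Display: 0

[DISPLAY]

              ┠──────────────────────────────┨ 
       ┏━━━━━━━━━━━━━━━━━━━━━━━━━━━━━━━━┓    ┃ 
       ┃ Calculator                     ┃    ┃ 
       ┠────────────────────────────────┨    ┃ 
       ┃                               0┃    ┃ 
       ┃┌───┬───┬───┬───┐               ┃    ┃ 
       ┃│ 7 │ 8 │ 9 │ ÷ │               ┃    ┃ 
       ┃├───┼───┼───┼───┤               ┃    ┃ 
       ┃│ 4 │ 5 │ 6 │ × │               ┃    ┃ 
       ┃├───┼───┼───┼───┤               ┃    ┃ 
       ┃│ 1 │ 2 │ 3 │ - │               ┃    ┃ 
       ┃├───┼───┼───┼───┤               ┃    ┃ 
       ┃│ 0 │ . │ = │ + │               ┃    ┃ 
       ┃├───┼───┼───┼───┤               ┃    ┃ 
       ┃│ C │ MC│ MR│ M+│               ┃    ┃ 
       ┃└───┴───┴───┴───┘               ┃    ┃ 
       ┃                                ┃━━━━┛ 
       ┗━━━━━━━━━━━━━━━━━━━━━━━━━━━━━━━━┛      
                                               
                                               


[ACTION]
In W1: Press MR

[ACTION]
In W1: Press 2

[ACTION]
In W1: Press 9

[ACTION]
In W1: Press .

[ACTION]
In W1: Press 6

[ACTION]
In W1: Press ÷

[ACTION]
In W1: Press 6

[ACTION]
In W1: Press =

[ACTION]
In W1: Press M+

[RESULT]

              ┠──────────────────────────────┨ 
       ┏━━━━━━━━━━━━━━━━━━━━━━━━━━━━━━━━┓    ┃ 
       ┃ Calculator                     ┃    ┃ 
       ┠────────────────────────────────┨    ┃ 
       ┃                     4.933333333┃    ┃ 
       ┃┌───┬───┬───┬───┐               ┃    ┃ 
       ┃│ 7 │ 8 │ 9 │ ÷ │               ┃    ┃ 
       ┃├───┼───┼───┼───┤               ┃    ┃ 
       ┃│ 4 │ 5 │ 6 │ × │               ┃    ┃ 
       ┃├───┼───┼───┼───┤               ┃    ┃ 
       ┃│ 1 │ 2 │ 3 │ - │               ┃    ┃ 
       ┃├───┼───┼───┼───┤               ┃    ┃ 
       ┃│ 0 │ . │ = │ + │               ┃    ┃ 
       ┃├───┼───┼───┼───┤               ┃    ┃ 
       ┃│ C │ MC│ MR│ M+│               ┃    ┃ 
       ┃└───┴───┴───┴───┘               ┃    ┃ 
       ┃                                ┃━━━━┛ 
       ┗━━━━━━━━━━━━━━━━━━━━━━━━━━━━━━━━┛      
                                               
                                               


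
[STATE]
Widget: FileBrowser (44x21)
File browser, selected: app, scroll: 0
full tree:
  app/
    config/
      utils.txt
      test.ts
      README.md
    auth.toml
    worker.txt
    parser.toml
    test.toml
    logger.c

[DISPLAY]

> [-] app/                                  
    [+] config/                             
    auth.toml                               
    worker.txt                              
    parser.toml                             
    test.toml                               
    logger.c                                
                                            
                                            
                                            
                                            
                                            
                                            
                                            
                                            
                                            
                                            
                                            
                                            
                                            
                                            


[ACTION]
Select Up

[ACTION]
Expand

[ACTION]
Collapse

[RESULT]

> [+] app/                                  
                                            
                                            
                                            
                                            
                                            
                                            
                                            
                                            
                                            
                                            
                                            
                                            
                                            
                                            
                                            
                                            
                                            
                                            
                                            
                                            


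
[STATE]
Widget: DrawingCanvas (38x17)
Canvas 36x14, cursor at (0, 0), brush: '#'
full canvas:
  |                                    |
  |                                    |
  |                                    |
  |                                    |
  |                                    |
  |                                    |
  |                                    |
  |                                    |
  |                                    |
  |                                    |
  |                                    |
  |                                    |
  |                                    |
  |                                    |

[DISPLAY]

+                                     
                                      
                                      
                                      
                                      
                                      
                                      
                                      
                                      
                                      
                                      
                                      
                                      
                                      
                                      
                                      
                                      


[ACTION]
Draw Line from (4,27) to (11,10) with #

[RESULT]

+                                     
                                      
                                      
                                      
                          ##          
                        ##            
                     ###              
                   ##                 
                 ##                   
              ###                     
            ##                        
          ##                          
                                      
                                      
                                      
                                      
                                      


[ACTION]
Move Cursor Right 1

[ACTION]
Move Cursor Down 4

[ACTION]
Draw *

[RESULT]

                                      
                                      
                                      
                                      
 *                        ##          
                        ##            
                     ###              
                   ##                 
                 ##                   
              ###                     
            ##                        
          ##                          
                                      
                                      
                                      
                                      
                                      
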